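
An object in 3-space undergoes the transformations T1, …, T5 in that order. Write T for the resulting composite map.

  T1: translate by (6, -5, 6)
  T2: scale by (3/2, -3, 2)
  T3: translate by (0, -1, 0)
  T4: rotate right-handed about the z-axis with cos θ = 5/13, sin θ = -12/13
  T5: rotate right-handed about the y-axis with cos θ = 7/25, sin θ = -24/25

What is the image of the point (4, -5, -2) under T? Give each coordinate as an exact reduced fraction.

T1 translate by (6, -5, 6): (4, -5, -2) → (10, -10, 4)
T2 scale by (3/2, -3, 2): (10, -10, 4) → (15, 30, 8)
T3 translate by (0, -1, 0): (15, 30, 8) → (15, 29, 8)
T4 rotate right-handed about the z-axis with cos θ = 5/13, sin θ = -12/13: (15, 29, 8) → (423/13, -35/13, 8)
T5 rotate right-handed about the y-axis with cos θ = 7/25, sin θ = -24/25: (423/13, -35/13, 8) → (93/65, -35/13, 2176/65)

T(p) = (93/65, -35/13, 2176/65)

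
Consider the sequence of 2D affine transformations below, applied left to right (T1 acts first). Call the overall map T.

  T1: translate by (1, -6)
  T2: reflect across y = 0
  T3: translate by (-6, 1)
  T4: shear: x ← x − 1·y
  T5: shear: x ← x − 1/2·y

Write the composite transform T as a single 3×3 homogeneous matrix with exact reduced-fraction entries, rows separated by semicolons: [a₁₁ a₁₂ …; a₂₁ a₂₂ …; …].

T = [1 3/2 -31/2; 0 -1 7; 0 0 1]

T1 = [1 0 1; 0 1 -6; 0 0 1]
T2·T1 = [1 0 1; 0 -1 6; 0 0 1]
T3·…·T1 = [1 0 -5; 0 -1 7; 0 0 1]
T4·…·T1 = [1 1 -12; 0 -1 7; 0 0 1]
T5·…·T1 = [1 3/2 -31/2; 0 -1 7; 0 0 1]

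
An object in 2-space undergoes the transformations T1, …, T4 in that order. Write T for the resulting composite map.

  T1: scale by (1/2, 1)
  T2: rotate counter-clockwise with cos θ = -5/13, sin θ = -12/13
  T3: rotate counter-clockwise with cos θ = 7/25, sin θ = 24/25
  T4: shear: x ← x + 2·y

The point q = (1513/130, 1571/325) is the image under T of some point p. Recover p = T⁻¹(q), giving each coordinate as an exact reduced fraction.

T1 = [1/2 0 0; 0 1 0; 0 0 1]
T2·T1 = [-5/26 12/13 0; -6/13 -5/13 0; 0 0 1]
T3·…·T1 = [253/650 204/325 0; -102/325 253/325 0; 0 0 1]
T4·…·T1 = [-31/130 142/65 0; -102/325 253/325 0; 0 0 1]
det M = 1/2; M⁻¹ = [506/325 -284/65 0; 204/325 -31/65 0; 0 0 1]
M⁻¹ · (1513/130, 1571/325)ᵀ = (-3, 5)ᵀ

p = (-3, 5)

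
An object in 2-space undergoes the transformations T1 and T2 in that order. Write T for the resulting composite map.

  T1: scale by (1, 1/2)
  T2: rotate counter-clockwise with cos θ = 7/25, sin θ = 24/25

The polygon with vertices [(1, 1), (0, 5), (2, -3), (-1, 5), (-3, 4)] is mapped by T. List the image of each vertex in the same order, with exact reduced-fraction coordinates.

T1 scale by (1, 1/2): (1, 1) → (1, 1/2); (0, 5) → (0, 5/2); (2, -3) → (2, -3/2); (-1, 5) → (-1, 5/2); (-3, 4) → (-3, 2)
T2 rotate counter-clockwise with cos θ = 7/25, sin θ = 24/25: (1, 1/2) → (-1/5, 11/10); (0, 5/2) → (-12/5, 7/10); (2, -3/2) → (2, 3/2); (-1, 5/2) → (-67/25, -13/50); (-3, 2) → (-69/25, -58/25)

image vertices: (-1/5, 11/10), (-12/5, 7/10), (2, 3/2), (-67/25, -13/50), (-69/25, -58/25)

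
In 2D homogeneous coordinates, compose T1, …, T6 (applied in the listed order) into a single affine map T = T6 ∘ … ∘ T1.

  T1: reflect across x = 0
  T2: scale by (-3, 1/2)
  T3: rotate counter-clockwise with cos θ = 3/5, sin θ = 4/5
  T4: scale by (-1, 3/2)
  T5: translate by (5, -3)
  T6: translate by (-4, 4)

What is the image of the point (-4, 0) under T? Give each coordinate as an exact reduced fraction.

T1 reflect across x = 0: (-4, 0) → (4, 0)
T2 scale by (-3, 1/2): (4, 0) → (-12, 0)
T3 rotate counter-clockwise with cos θ = 3/5, sin θ = 4/5: (-12, 0) → (-36/5, -48/5)
T4 scale by (-1, 3/2): (-36/5, -48/5) → (36/5, -72/5)
T5 translate by (5, -3): (36/5, -72/5) → (61/5, -87/5)
T6 translate by (-4, 4): (61/5, -87/5) → (41/5, -67/5)

T(p) = (41/5, -67/5)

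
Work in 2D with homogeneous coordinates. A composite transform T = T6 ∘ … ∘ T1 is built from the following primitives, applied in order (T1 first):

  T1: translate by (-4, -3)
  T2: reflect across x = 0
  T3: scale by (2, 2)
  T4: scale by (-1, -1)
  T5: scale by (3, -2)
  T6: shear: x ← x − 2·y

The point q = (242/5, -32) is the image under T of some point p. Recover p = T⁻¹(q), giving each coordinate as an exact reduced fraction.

p = (7/5, -5)

T1 = [1 0 -4; 0 1 -3; 0 0 1]
T2·T1 = [-1 0 4; 0 1 -3; 0 0 1]
T3·…·T1 = [-2 0 8; 0 2 -6; 0 0 1]
T4·…·T1 = [2 0 -8; 0 -2 6; 0 0 1]
T5·…·T1 = [6 0 -24; 0 4 -12; 0 0 1]
T6·…·T1 = [6 -8 0; 0 4 -12; 0 0 1]
det M = 24; M⁻¹ = [1/6 1/3 4; 0 1/4 3; 0 0 1]
M⁻¹ · (242/5, -32)ᵀ = (7/5, -5)ᵀ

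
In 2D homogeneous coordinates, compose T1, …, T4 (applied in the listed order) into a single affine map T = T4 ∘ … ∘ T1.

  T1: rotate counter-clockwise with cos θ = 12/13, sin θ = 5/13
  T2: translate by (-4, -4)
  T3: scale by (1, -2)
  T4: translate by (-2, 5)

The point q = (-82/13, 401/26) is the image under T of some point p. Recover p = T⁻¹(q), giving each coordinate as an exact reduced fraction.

p = (-3/4, -1)

T1 = [12/13 -5/13 0; 5/13 12/13 0; 0 0 1]
T2·T1 = [12/13 -5/13 -4; 5/13 12/13 -4; 0 0 1]
T3·…·T1 = [12/13 -5/13 -4; -10/13 -24/13 8; 0 0 1]
T4·…·T1 = [12/13 -5/13 -6; -10/13 -24/13 13; 0 0 1]
det M = -2; M⁻¹ = [12/13 -5/26 209/26; -5/13 -6/13 48/13; 0 0 1]
M⁻¹ · (-82/13, 401/26)ᵀ = (-3/4, -1)ᵀ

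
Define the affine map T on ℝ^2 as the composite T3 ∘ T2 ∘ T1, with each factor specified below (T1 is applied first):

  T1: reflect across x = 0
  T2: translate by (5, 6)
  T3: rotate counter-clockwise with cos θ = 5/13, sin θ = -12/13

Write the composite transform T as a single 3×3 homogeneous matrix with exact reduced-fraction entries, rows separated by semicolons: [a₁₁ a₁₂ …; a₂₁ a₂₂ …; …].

T1 = [-1 0 0; 0 1 0; 0 0 1]
T2·T1 = [-1 0 5; 0 1 6; 0 0 1]
T3·…·T1 = [-5/13 12/13 97/13; 12/13 5/13 -30/13; 0 0 1]

T = [-5/13 12/13 97/13; 12/13 5/13 -30/13; 0 0 1]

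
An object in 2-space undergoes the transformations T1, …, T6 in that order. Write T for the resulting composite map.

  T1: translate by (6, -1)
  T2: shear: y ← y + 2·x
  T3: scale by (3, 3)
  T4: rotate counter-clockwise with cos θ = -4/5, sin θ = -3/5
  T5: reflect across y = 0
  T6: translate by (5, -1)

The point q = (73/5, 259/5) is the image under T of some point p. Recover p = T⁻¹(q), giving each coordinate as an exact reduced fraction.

p = (2, 1)

T1 = [1 0 6; 0 1 -1; 0 0 1]
T2·T1 = [1 0 6; 2 1 11; 0 0 1]
T3·…·T1 = [3 0 18; 6 3 33; 0 0 1]
T4·…·T1 = [6/5 9/5 27/5; -33/5 -12/5 -186/5; 0 0 1]
T5·…·T1 = [6/5 9/5 27/5; 33/5 12/5 186/5; 0 0 1]
T6·…·T1 = [6/5 9/5 52/5; 33/5 12/5 181/5; 0 0 1]
det M = -9; M⁻¹ = [-4/15 1/5 -67/15; 11/15 -2/15 -14/5; 0 0 1]
M⁻¹ · (73/5, 259/5)ᵀ = (2, 1)ᵀ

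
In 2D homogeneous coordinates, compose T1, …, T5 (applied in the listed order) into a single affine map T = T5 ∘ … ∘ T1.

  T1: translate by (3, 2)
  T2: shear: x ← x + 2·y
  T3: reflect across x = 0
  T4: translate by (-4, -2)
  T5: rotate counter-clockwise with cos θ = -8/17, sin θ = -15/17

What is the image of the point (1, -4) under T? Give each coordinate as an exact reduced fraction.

T1 translate by (3, 2): (1, -4) → (4, -2)
T2 shear: x ← x + 2·y: (4, -2) → (0, -2)
T3 reflect across x = 0: (0, -2) → (0, -2)
T4 translate by (-4, -2): (0, -2) → (-4, -4)
T5 rotate counter-clockwise with cos θ = -8/17, sin θ = -15/17: (-4, -4) → (-28/17, 92/17)

T(p) = (-28/17, 92/17)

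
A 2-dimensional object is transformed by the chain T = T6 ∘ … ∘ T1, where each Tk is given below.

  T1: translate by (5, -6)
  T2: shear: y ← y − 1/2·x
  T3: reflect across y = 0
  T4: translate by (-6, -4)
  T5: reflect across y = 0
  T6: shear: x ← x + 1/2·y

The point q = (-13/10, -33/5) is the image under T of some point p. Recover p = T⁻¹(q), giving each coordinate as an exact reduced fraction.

p = (3, -3/5)

T1 = [1 0 5; 0 1 -6; 0 0 1]
T2·T1 = [1 0 5; -1/2 1 -17/2; 0 0 1]
T3·…·T1 = [1 0 5; 1/2 -1 17/2; 0 0 1]
T4·…·T1 = [1 0 -1; 1/2 -1 9/2; 0 0 1]
T5·…·T1 = [1 0 -1; -1/2 1 -9/2; 0 0 1]
T6·…·T1 = [3/4 1/2 -13/4; -1/2 1 -9/2; 0 0 1]
det M = 1; M⁻¹ = [1 -1/2 1; 1/2 3/4 5; 0 0 1]
M⁻¹ · (-13/10, -33/5)ᵀ = (3, -3/5)ᵀ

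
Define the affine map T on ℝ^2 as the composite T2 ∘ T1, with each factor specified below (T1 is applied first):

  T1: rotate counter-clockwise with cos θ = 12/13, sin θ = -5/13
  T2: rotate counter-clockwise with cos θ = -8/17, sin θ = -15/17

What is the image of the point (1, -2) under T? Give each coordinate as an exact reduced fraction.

T(p) = (-451/221, 202/221)

T1 rotate counter-clockwise with cos θ = 12/13, sin θ = -5/13: (1, -2) → (2/13, -29/13)
T2 rotate counter-clockwise with cos θ = -8/17, sin θ = -15/17: (2/13, -29/13) → (-451/221, 202/221)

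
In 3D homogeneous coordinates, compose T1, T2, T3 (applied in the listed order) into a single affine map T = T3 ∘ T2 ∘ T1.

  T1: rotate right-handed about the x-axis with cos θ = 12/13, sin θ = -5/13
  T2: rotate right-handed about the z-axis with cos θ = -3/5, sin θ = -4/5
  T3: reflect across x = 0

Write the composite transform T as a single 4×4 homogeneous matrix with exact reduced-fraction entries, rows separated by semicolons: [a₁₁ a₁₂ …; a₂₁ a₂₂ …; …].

T1 = [1 0 0 0; 0 12/13 5/13 0; 0 -5/13 12/13 0; 0 0 0 1]
T2·T1 = [-3/5 48/65 4/13 0; -4/5 -36/65 -3/13 0; 0 -5/13 12/13 0; 0 0 0 1]
T3·…·T1 = [3/5 -48/65 -4/13 0; -4/5 -36/65 -3/13 0; 0 -5/13 12/13 0; 0 0 0 1]

T = [3/5 -48/65 -4/13 0; -4/5 -36/65 -3/13 0; 0 -5/13 12/13 0; 0 0 0 1]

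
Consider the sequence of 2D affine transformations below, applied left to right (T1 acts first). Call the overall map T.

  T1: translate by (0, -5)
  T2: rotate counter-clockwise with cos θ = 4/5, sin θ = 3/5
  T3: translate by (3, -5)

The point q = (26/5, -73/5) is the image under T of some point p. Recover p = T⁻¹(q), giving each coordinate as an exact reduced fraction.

T1 = [1 0 0; 0 1 -5; 0 0 1]
T2·T1 = [4/5 -3/5 3; 3/5 4/5 -4; 0 0 1]
T3·…·T1 = [4/5 -3/5 6; 3/5 4/5 -9; 0 0 1]
det M = 1; M⁻¹ = [4/5 3/5 3/5; -3/5 4/5 54/5; 0 0 1]
M⁻¹ · (26/5, -73/5)ᵀ = (-4, -4)ᵀ

p = (-4, -4)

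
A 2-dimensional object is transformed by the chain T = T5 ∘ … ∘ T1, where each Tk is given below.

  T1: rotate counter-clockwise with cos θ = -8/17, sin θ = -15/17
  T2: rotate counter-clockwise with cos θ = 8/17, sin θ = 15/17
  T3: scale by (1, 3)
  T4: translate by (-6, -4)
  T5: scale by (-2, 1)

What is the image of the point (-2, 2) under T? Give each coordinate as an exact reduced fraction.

T1 rotate counter-clockwise with cos θ = -8/17, sin θ = -15/17: (-2, 2) → (46/17, 14/17)
T2 rotate counter-clockwise with cos θ = 8/17, sin θ = 15/17: (46/17, 14/17) → (158/289, 802/289)
T3 scale by (1, 3): (158/289, 802/289) → (158/289, 2406/289)
T4 translate by (-6, -4): (158/289, 2406/289) → (-1576/289, 1250/289)
T5 scale by (-2, 1): (-1576/289, 1250/289) → (3152/289, 1250/289)

T(p) = (3152/289, 1250/289)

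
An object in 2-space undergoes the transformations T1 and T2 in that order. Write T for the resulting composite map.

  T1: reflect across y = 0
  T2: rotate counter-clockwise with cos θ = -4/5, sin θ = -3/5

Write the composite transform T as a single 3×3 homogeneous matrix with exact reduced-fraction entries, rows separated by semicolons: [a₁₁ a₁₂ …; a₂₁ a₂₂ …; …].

T = [-4/5 -3/5 0; -3/5 4/5 0; 0 0 1]

T1 = [1 0 0; 0 -1 0; 0 0 1]
T2·T1 = [-4/5 -3/5 0; -3/5 4/5 0; 0 0 1]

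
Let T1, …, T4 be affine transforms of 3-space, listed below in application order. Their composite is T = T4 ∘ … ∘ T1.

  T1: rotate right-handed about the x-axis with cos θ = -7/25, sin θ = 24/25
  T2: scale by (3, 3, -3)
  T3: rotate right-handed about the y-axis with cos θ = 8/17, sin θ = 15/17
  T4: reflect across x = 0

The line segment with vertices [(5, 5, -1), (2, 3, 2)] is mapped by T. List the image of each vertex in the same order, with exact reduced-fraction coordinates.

image vertices: (543/85, -33/25, -8673/425), (282/85, -207/25, -3642/425)

T1 rotate right-handed about the x-axis with cos θ = -7/25, sin θ = 24/25: (5, 5, -1) → (5, -11/25, 127/25); (2, 3, 2) → (2, -69/25, 58/25)
T2 scale by (3, 3, -3): (5, -11/25, 127/25) → (15, -33/25, -381/25); (2, -69/25, 58/25) → (6, -207/25, -174/25)
T3 rotate right-handed about the y-axis with cos θ = 8/17, sin θ = 15/17: (15, -33/25, -381/25) → (-543/85, -33/25, -8673/425); (6, -207/25, -174/25) → (-282/85, -207/25, -3642/425)
T4 reflect across x = 0: (-543/85, -33/25, -8673/425) → (543/85, -33/25, -8673/425); (-282/85, -207/25, -3642/425) → (282/85, -207/25, -3642/425)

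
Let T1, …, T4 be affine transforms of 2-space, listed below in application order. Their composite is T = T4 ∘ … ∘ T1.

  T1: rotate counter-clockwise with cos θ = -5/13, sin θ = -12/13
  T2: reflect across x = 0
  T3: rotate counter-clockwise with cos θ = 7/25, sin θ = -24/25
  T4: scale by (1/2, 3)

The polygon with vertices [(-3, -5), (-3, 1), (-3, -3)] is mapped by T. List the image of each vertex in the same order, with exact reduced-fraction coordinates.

T1 rotate counter-clockwise with cos θ = -5/13, sin θ = -12/13: (-3, -5) → (-45/13, 61/13); (-3, 1) → (27/13, 31/13); (-3, -3) → (-21/13, 51/13)
T2 reflect across x = 0: (-45/13, 61/13) → (45/13, 61/13); (27/13, 31/13) → (-27/13, 31/13); (-21/13, 51/13) → (21/13, 51/13)
T3 rotate counter-clockwise with cos θ = 7/25, sin θ = -24/25: (45/13, 61/13) → (1779/325, -653/325); (-27/13, 31/13) → (111/65, 173/65); (21/13, 51/13) → (1371/325, -147/325)
T4 scale by (1/2, 3): (1779/325, -653/325) → (1779/650, -1959/325); (111/65, 173/65) → (111/130, 519/65); (1371/325, -147/325) → (1371/650, -441/325)

image vertices: (1779/650, -1959/325), (111/130, 519/65), (1371/650, -441/325)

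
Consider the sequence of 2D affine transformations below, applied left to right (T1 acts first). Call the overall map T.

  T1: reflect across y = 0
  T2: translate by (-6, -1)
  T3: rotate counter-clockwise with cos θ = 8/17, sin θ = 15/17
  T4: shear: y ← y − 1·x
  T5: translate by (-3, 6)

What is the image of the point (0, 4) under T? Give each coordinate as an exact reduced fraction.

T1 reflect across y = 0: (0, 4) → (0, -4)
T2 translate by (-6, -1): (0, -4) → (-6, -5)
T3 rotate counter-clockwise with cos θ = 8/17, sin θ = 15/17: (-6, -5) → (27/17, -130/17)
T4 shear: y ← y − 1·x: (27/17, -130/17) → (27/17, -157/17)
T5 translate by (-3, 6): (27/17, -157/17) → (-24/17, -55/17)

T(p) = (-24/17, -55/17)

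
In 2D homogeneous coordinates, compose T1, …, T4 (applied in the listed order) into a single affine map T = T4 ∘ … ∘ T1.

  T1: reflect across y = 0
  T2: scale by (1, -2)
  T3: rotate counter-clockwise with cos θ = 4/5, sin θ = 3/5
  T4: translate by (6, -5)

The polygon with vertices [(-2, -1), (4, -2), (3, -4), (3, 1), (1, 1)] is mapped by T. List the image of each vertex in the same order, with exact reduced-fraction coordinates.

T1 reflect across y = 0: (-2, -1) → (-2, 1); (4, -2) → (4, 2); (3, -4) → (3, 4); (3, 1) → (3, -1); (1, 1) → (1, -1)
T2 scale by (1, -2): (-2, 1) → (-2, -2); (4, 2) → (4, -4); (3, 4) → (3, -8); (3, -1) → (3, 2); (1, -1) → (1, 2)
T3 rotate counter-clockwise with cos θ = 4/5, sin θ = 3/5: (-2, -2) → (-2/5, -14/5); (4, -4) → (28/5, -4/5); (3, -8) → (36/5, -23/5); (3, 2) → (6/5, 17/5); (1, 2) → (-2/5, 11/5)
T4 translate by (6, -5): (-2/5, -14/5) → (28/5, -39/5); (28/5, -4/5) → (58/5, -29/5); (36/5, -23/5) → (66/5, -48/5); (6/5, 17/5) → (36/5, -8/5); (-2/5, 11/5) → (28/5, -14/5)

image vertices: (28/5, -39/5), (58/5, -29/5), (66/5, -48/5), (36/5, -8/5), (28/5, -14/5)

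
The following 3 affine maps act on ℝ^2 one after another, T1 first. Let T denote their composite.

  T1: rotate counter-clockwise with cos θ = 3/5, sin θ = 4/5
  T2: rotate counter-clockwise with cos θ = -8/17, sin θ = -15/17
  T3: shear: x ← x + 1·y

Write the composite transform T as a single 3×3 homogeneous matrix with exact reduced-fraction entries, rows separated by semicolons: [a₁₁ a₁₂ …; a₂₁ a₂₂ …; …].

T1 = [3/5 -4/5 0; 4/5 3/5 0; 0 0 1]
T2·T1 = [36/85 77/85 0; -77/85 36/85 0; 0 0 1]
T3·…·T1 = [-41/85 113/85 0; -77/85 36/85 0; 0 0 1]

T = [-41/85 113/85 0; -77/85 36/85 0; 0 0 1]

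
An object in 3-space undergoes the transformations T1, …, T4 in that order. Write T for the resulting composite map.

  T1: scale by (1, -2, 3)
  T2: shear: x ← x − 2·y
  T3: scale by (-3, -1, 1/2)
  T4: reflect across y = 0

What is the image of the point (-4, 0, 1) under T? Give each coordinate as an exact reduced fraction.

T(p) = (12, 0, 3/2)

T1 scale by (1, -2, 3): (-4, 0, 1) → (-4, 0, 3)
T2 shear: x ← x − 2·y: (-4, 0, 3) → (-4, 0, 3)
T3 scale by (-3, -1, 1/2): (-4, 0, 3) → (12, 0, 3/2)
T4 reflect across y = 0: (12, 0, 3/2) → (12, 0, 3/2)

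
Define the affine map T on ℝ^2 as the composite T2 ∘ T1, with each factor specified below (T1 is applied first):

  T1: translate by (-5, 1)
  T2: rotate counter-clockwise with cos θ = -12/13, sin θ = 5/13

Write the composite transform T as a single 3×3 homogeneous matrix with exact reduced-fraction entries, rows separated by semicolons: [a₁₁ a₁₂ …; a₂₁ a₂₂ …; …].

T = [-12/13 -5/13 55/13; 5/13 -12/13 -37/13; 0 0 1]

T1 = [1 0 -5; 0 1 1; 0 0 1]
T2·T1 = [-12/13 -5/13 55/13; 5/13 -12/13 -37/13; 0 0 1]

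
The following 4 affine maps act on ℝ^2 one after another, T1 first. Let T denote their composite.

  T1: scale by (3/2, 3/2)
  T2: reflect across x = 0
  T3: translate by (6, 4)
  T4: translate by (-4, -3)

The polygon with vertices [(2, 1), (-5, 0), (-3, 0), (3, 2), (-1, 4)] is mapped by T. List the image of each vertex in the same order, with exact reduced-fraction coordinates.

image vertices: (-1, 5/2), (19/2, 1), (13/2, 1), (-5/2, 4), (7/2, 7)

T1 scale by (3/2, 3/2): (2, 1) → (3, 3/2); (-5, 0) → (-15/2, 0); (-3, 0) → (-9/2, 0); (3, 2) → (9/2, 3); (-1, 4) → (-3/2, 6)
T2 reflect across x = 0: (3, 3/2) → (-3, 3/2); (-15/2, 0) → (15/2, 0); (-9/2, 0) → (9/2, 0); (9/2, 3) → (-9/2, 3); (-3/2, 6) → (3/2, 6)
T3 translate by (6, 4): (-3, 3/2) → (3, 11/2); (15/2, 0) → (27/2, 4); (9/2, 0) → (21/2, 4); (-9/2, 3) → (3/2, 7); (3/2, 6) → (15/2, 10)
T4 translate by (-4, -3): (3, 11/2) → (-1, 5/2); (27/2, 4) → (19/2, 1); (21/2, 4) → (13/2, 1); (3/2, 7) → (-5/2, 4); (15/2, 10) → (7/2, 7)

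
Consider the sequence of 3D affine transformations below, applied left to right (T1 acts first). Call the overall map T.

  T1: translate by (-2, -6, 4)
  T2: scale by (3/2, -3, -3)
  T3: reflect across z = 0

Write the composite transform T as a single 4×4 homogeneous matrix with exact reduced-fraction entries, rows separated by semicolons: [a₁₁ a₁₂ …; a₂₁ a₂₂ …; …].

T1 = [1 0 0 -2; 0 1 0 -6; 0 0 1 4; 0 0 0 1]
T2·T1 = [3/2 0 0 -3; 0 -3 0 18; 0 0 -3 -12; 0 0 0 1]
T3·…·T1 = [3/2 0 0 -3; 0 -3 0 18; 0 0 3 12; 0 0 0 1]

T = [3/2 0 0 -3; 0 -3 0 18; 0 0 3 12; 0 0 0 1]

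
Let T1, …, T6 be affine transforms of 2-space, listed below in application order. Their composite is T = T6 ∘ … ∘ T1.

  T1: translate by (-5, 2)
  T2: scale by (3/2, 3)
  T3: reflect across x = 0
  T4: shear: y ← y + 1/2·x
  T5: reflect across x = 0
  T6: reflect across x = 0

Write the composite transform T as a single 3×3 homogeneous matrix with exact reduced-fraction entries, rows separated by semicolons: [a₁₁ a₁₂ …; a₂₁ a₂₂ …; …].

T = [-3/2 0 15/2; -3/4 3 39/4; 0 0 1]

T1 = [1 0 -5; 0 1 2; 0 0 1]
T2·T1 = [3/2 0 -15/2; 0 3 6; 0 0 1]
T3·…·T1 = [-3/2 0 15/2; 0 3 6; 0 0 1]
T4·…·T1 = [-3/2 0 15/2; -3/4 3 39/4; 0 0 1]
T5·…·T1 = [3/2 0 -15/2; -3/4 3 39/4; 0 0 1]
T6·…·T1 = [-3/2 0 15/2; -3/4 3 39/4; 0 0 1]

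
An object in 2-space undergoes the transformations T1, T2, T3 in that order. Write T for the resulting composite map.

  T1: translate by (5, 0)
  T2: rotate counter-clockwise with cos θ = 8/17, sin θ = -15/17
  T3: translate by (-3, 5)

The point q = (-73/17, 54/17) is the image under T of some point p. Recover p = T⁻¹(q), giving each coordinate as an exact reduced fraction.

T1 = [1 0 5; 0 1 0; 0 0 1]
T2·T1 = [8/17 15/17 40/17; -15/17 8/17 -75/17; 0 0 1]
T3·…·T1 = [8/17 15/17 -11/17; -15/17 8/17 10/17; 0 0 1]
det M = 1; M⁻¹ = [8/17 -15/17 14/17; 15/17 8/17 5/17; 0 0 1]
M⁻¹ · (-73/17, 54/17)ᵀ = (-4, -2)ᵀ

p = (-4, -2)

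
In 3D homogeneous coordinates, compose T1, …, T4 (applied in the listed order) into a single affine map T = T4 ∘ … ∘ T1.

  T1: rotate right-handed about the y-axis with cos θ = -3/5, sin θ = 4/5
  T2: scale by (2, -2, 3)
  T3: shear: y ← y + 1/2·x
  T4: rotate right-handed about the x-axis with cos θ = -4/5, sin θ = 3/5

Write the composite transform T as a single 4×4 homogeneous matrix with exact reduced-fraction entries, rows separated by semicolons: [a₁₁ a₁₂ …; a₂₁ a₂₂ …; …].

T1 = [-3/5 0 4/5 0; 0 1 0 0; -4/5 0 -3/5 0; 0 0 0 1]
T2·T1 = [-6/5 0 8/5 0; 0 -2 0 0; -12/5 0 -9/5 0; 0 0 0 1]
T3·…·T1 = [-6/5 0 8/5 0; -3/5 -2 4/5 0; -12/5 0 -9/5 0; 0 0 0 1]
T4·…·T1 = [-6/5 0 8/5 0; 48/25 8/5 11/25 0; 39/25 -6/5 48/25 0; 0 0 0 1]

T = [-6/5 0 8/5 0; 48/25 8/5 11/25 0; 39/25 -6/5 48/25 0; 0 0 0 1]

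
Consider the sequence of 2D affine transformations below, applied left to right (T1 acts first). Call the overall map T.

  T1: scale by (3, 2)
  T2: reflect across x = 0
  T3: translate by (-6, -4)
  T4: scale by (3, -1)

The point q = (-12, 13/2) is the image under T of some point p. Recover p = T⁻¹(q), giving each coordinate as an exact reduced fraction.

p = (-2/3, -5/4)

T1 = [3 0 0; 0 2 0; 0 0 1]
T2·T1 = [-3 0 0; 0 2 0; 0 0 1]
T3·…·T1 = [-3 0 -6; 0 2 -4; 0 0 1]
T4·…·T1 = [-9 0 -18; 0 -2 4; 0 0 1]
det M = 18; M⁻¹ = [-1/9 0 -2; 0 -1/2 2; 0 0 1]
M⁻¹ · (-12, 13/2)ᵀ = (-2/3, -5/4)ᵀ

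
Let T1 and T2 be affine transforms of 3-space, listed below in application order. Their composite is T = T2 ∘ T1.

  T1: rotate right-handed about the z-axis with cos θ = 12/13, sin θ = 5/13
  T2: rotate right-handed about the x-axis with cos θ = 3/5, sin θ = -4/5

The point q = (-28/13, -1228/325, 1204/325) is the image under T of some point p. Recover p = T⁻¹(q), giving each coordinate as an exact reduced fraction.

T1 = [12/13 -5/13 0 0; 5/13 12/13 0 0; 0 0 1 0; 0 0 0 1]
T2·T1 = [12/13 -5/13 0 0; 3/13 36/65 4/5 0; -4/13 -48/65 3/5 0; 0 0 0 1]
det M = 1; M⁻¹ = [12/13 3/13 -4/13 0; -5/13 36/65 -48/65 0; 0 4/5 3/5 0; 0 0 0 1]
M⁻¹ · (-28/13, -1228/325, 1204/325)ᵀ = (-4, -4, -4/5)ᵀ

p = (-4, -4, -4/5)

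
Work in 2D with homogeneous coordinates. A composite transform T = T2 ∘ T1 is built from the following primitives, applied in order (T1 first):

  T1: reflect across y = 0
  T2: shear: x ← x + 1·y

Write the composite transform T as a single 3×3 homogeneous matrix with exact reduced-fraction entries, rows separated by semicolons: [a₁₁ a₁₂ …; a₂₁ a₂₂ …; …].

T = [1 -1 0; 0 -1 0; 0 0 1]

T1 = [1 0 0; 0 -1 0; 0 0 1]
T2·T1 = [1 -1 0; 0 -1 0; 0 0 1]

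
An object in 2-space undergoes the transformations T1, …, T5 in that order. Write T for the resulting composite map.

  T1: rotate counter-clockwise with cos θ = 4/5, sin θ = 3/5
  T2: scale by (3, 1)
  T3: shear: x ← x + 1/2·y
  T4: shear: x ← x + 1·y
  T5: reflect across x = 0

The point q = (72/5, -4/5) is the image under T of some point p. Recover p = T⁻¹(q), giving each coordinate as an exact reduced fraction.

p = (-4, 2)

T1 = [4/5 -3/5 0; 3/5 4/5 0; 0 0 1]
T2·T1 = [12/5 -9/5 0; 3/5 4/5 0; 0 0 1]
T3·…·T1 = [27/10 -7/5 0; 3/5 4/5 0; 0 0 1]
T4·…·T1 = [33/10 -3/5 0; 3/5 4/5 0; 0 0 1]
T5·…·T1 = [-33/10 3/5 0; 3/5 4/5 0; 0 0 1]
det M = -3; M⁻¹ = [-4/15 1/5 0; 1/5 11/10 0; 0 0 1]
M⁻¹ · (72/5, -4/5)ᵀ = (-4, 2)ᵀ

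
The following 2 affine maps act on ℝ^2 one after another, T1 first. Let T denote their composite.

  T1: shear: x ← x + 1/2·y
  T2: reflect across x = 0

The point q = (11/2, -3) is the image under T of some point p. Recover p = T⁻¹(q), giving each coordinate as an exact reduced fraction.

T1 = [1 1/2 0; 0 1 0; 0 0 1]
T2·T1 = [-1 -1/2 0; 0 1 0; 0 0 1]
det M = -1; M⁻¹ = [-1 -1/2 0; 0 1 0; 0 0 1]
M⁻¹ · (11/2, -3)ᵀ = (-4, -3)ᵀ

p = (-4, -3)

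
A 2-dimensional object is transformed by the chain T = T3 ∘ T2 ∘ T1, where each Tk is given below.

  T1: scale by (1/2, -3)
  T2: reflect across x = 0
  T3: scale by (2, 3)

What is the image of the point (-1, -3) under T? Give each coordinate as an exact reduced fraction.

T1 scale by (1/2, -3): (-1, -3) → (-1/2, 9)
T2 reflect across x = 0: (-1/2, 9) → (1/2, 9)
T3 scale by (2, 3): (1/2, 9) → (1, 27)

T(p) = (1, 27)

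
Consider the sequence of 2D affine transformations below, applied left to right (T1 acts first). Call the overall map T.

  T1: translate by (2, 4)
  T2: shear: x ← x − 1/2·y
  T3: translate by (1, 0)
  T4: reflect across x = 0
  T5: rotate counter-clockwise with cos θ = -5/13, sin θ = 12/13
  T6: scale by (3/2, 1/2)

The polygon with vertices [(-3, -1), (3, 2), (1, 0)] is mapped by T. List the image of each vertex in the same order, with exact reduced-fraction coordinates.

T1 translate by (2, 4): (-3, -1) → (-1, 3); (3, 2) → (5, 6); (1, 0) → (3, 4)
T2 shear: x ← x − 1/2·y: (-1, 3) → (-5/2, 3); (5, 6) → (2, 6); (3, 4) → (1, 4)
T3 translate by (1, 0): (-5/2, 3) → (-3/2, 3); (2, 6) → (3, 6); (1, 4) → (2, 4)
T4 reflect across x = 0: (-3/2, 3) → (3/2, 3); (3, 6) → (-3, 6); (2, 4) → (-2, 4)
T5 rotate counter-clockwise with cos θ = -5/13, sin θ = 12/13: (3/2, 3) → (-87/26, 3/13); (-3, 6) → (-57/13, -66/13); (-2, 4) → (-38/13, -44/13)
T6 scale by (3/2, 1/2): (-87/26, 3/13) → (-261/52, 3/26); (-57/13, -66/13) → (-171/26, -33/13); (-38/13, -44/13) → (-57/13, -22/13)

image vertices: (-261/52, 3/26), (-171/26, -33/13), (-57/13, -22/13)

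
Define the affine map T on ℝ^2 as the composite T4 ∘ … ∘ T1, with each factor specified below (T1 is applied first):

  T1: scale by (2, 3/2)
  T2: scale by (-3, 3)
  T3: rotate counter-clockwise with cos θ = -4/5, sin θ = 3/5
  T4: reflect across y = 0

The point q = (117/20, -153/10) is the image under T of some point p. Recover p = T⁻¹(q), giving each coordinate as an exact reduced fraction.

T1 = [2 0 0; 0 3/2 0; 0 0 1]
T2·T1 = [-6 0 0; 0 9/2 0; 0 0 1]
T3·…·T1 = [24/5 -27/10 0; -18/5 -18/5 0; 0 0 1]
T4·…·T1 = [24/5 -27/10 0; 18/5 18/5 0; 0 0 1]
det M = 27; M⁻¹ = [2/15 1/10 0; -2/15 8/45 0; 0 0 1]
M⁻¹ · (117/20, -153/10)ᵀ = (-3/4, -7/2)ᵀ

p = (-3/4, -7/2)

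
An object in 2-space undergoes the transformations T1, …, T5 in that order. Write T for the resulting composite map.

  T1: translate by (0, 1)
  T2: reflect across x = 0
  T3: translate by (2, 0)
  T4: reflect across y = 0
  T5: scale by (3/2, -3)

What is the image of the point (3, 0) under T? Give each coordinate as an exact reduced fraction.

T1 translate by (0, 1): (3, 0) → (3, 1)
T2 reflect across x = 0: (3, 1) → (-3, 1)
T3 translate by (2, 0): (-3, 1) → (-1, 1)
T4 reflect across y = 0: (-1, 1) → (-1, -1)
T5 scale by (3/2, -3): (-1, -1) → (-3/2, 3)

T(p) = (-3/2, 3)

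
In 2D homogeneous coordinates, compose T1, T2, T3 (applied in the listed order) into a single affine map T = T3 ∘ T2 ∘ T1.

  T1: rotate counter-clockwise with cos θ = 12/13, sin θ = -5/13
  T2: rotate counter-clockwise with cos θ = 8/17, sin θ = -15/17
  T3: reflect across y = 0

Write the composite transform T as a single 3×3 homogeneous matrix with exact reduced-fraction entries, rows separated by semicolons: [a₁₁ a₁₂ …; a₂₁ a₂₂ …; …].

T = [21/221 220/221 0; 220/221 -21/221 0; 0 0 1]

T1 = [12/13 5/13 0; -5/13 12/13 0; 0 0 1]
T2·T1 = [21/221 220/221 0; -220/221 21/221 0; 0 0 1]
T3·…·T1 = [21/221 220/221 0; 220/221 -21/221 0; 0 0 1]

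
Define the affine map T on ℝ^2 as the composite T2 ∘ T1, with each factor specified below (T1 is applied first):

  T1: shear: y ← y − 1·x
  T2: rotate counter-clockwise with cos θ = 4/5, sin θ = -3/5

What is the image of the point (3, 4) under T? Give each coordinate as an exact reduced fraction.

T(p) = (3, -1)

T1 shear: y ← y − 1·x: (3, 4) → (3, 1)
T2 rotate counter-clockwise with cos θ = 4/5, sin θ = -3/5: (3, 1) → (3, -1)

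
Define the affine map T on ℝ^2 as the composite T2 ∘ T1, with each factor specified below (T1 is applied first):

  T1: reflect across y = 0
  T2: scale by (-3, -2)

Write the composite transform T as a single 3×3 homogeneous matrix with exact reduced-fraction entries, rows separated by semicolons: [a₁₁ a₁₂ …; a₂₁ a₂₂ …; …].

T = [-3 0 0; 0 2 0; 0 0 1]

T1 = [1 0 0; 0 -1 0; 0 0 1]
T2·T1 = [-3 0 0; 0 2 0; 0 0 1]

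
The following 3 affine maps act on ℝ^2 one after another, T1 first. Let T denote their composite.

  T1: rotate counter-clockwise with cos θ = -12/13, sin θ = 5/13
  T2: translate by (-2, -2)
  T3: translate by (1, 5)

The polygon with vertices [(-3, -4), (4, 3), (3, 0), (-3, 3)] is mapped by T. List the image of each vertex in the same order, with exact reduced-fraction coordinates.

image vertices: (43/13, 72/13), (-76/13, 23/13), (-49/13, 54/13), (8/13, -12/13)

T1 rotate counter-clockwise with cos θ = -12/13, sin θ = 5/13: (-3, -4) → (56/13, 33/13); (4, 3) → (-63/13, -16/13); (3, 0) → (-36/13, 15/13); (-3, 3) → (21/13, -51/13)
T2 translate by (-2, -2): (56/13, 33/13) → (30/13, 7/13); (-63/13, -16/13) → (-89/13, -42/13); (-36/13, 15/13) → (-62/13, -11/13); (21/13, -51/13) → (-5/13, -77/13)
T3 translate by (1, 5): (30/13, 7/13) → (43/13, 72/13); (-89/13, -42/13) → (-76/13, 23/13); (-62/13, -11/13) → (-49/13, 54/13); (-5/13, -77/13) → (8/13, -12/13)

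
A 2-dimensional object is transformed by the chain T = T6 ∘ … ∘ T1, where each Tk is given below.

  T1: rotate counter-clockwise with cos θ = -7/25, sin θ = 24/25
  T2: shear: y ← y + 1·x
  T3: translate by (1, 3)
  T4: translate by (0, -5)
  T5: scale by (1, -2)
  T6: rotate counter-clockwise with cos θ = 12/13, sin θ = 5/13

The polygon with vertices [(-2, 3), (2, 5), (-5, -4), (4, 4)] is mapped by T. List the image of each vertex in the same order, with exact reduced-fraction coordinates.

T1 rotate counter-clockwise with cos θ = -7/25, sin θ = 24/25: (-2, 3) → (-58/25, -69/25); (2, 5) → (-134/25, 13/25); (-5, -4) → (131/25, -92/25); (4, 4) → (-124/25, 68/25)
T2 shear: y ← y + 1·x: (-58/25, -69/25) → (-58/25, -127/25); (-134/25, 13/25) → (-134/25, -121/25); (131/25, -92/25) → (131/25, 39/25); (-124/25, 68/25) → (-124/25, -56/25)
T3 translate by (1, 3): (-58/25, -127/25) → (-33/25, -52/25); (-134/25, -121/25) → (-109/25, -46/25); (131/25, 39/25) → (156/25, 114/25); (-124/25, -56/25) → (-99/25, 19/25)
T4 translate by (0, -5): (-33/25, -52/25) → (-33/25, -177/25); (-109/25, -46/25) → (-109/25, -171/25); (156/25, 114/25) → (156/25, -11/25); (-99/25, 19/25) → (-99/25, -106/25)
T5 scale by (1, -2): (-33/25, -177/25) → (-33/25, 354/25); (-109/25, -171/25) → (-109/25, 342/25); (156/25, -11/25) → (156/25, 22/25); (-99/25, -106/25) → (-99/25, 212/25)
T6 rotate counter-clockwise with cos θ = 12/13, sin θ = 5/13: (-33/25, 354/25) → (-2166/325, 4083/325); (-109/25, 342/25) → (-3018/325, 3559/325); (156/25, 22/25) → (1762/325, 1044/325); (-99/25, 212/25) → (-2248/325, 2049/325)

image vertices: (-2166/325, 4083/325), (-3018/325, 3559/325), (1762/325, 1044/325), (-2248/325, 2049/325)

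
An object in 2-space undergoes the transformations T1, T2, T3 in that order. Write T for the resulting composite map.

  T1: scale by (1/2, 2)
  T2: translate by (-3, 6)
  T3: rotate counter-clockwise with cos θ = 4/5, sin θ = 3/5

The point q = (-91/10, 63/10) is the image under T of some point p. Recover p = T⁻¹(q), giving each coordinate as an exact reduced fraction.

p = (-1, 9/4)

T1 = [1/2 0 0; 0 2 0; 0 0 1]
T2·T1 = [1/2 0 -3; 0 2 6; 0 0 1]
T3·…·T1 = [2/5 -6/5 -6; 3/10 8/5 3; 0 0 1]
det M = 1; M⁻¹ = [8/5 6/5 6; -3/10 2/5 -3; 0 0 1]
M⁻¹ · (-91/10, 63/10)ᵀ = (-1, 9/4)ᵀ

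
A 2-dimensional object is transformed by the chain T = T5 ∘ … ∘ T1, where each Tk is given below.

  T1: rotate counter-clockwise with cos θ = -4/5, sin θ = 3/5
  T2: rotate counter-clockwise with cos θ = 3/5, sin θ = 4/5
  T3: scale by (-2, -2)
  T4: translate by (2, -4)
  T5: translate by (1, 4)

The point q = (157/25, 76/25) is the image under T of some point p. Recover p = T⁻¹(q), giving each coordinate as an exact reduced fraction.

p = (2, 1)

T1 = [-4/5 -3/5 0; 3/5 -4/5 0; 0 0 1]
T2·T1 = [-24/25 7/25 0; -7/25 -24/25 0; 0 0 1]
T3·…·T1 = [48/25 -14/25 0; 14/25 48/25 0; 0 0 1]
T4·…·T1 = [48/25 -14/25 2; 14/25 48/25 -4; 0 0 1]
T5·…·T1 = [48/25 -14/25 3; 14/25 48/25 0; 0 0 1]
det M = 4; M⁻¹ = [12/25 7/50 -36/25; -7/50 12/25 21/50; 0 0 1]
M⁻¹ · (157/25, 76/25)ᵀ = (2, 1)ᵀ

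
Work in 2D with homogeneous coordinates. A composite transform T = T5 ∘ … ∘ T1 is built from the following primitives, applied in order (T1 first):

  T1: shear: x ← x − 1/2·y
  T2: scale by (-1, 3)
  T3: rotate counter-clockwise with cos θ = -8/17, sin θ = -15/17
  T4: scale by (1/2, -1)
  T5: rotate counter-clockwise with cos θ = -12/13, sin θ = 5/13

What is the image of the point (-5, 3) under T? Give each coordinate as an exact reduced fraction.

T(p) = (-207/34, -281/34)

T1 shear: x ← x − 1/2·y: (-5, 3) → (-13/2, 3)
T2 scale by (-1, 3): (-13/2, 3) → (13/2, 9)
T3 rotate counter-clockwise with cos θ = -8/17, sin θ = -15/17: (13/2, 9) → (83/17, -339/34)
T4 scale by (1/2, -1): (83/17, -339/34) → (83/34, 339/34)
T5 rotate counter-clockwise with cos θ = -12/13, sin θ = 5/13: (83/34, 339/34) → (-207/34, -281/34)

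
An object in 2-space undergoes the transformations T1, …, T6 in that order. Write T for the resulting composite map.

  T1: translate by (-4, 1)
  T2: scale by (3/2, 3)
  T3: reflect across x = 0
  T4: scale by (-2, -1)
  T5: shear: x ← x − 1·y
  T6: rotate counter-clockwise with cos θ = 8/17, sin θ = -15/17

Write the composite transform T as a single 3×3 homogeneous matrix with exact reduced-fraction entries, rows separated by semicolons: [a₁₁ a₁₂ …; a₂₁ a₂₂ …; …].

T = [24/17 -21/17 -117/17; -45/17 -69/17 111/17; 0 0 1]

T1 = [1 0 -4; 0 1 1; 0 0 1]
T2·T1 = [3/2 0 -6; 0 3 3; 0 0 1]
T3·…·T1 = [-3/2 0 6; 0 3 3; 0 0 1]
T4·…·T1 = [3 0 -12; 0 -3 -3; 0 0 1]
T5·…·T1 = [3 3 -9; 0 -3 -3; 0 0 1]
T6·…·T1 = [24/17 -21/17 -117/17; -45/17 -69/17 111/17; 0 0 1]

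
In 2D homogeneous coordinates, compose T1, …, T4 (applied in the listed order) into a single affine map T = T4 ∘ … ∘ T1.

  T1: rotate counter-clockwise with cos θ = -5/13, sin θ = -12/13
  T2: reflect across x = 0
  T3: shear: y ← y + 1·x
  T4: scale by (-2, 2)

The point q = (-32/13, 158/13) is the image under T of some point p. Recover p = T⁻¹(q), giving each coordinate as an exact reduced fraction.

p = (-4, -3)

T1 = [-5/13 12/13 0; -12/13 -5/13 0; 0 0 1]
T2·T1 = [5/13 -12/13 0; -12/13 -5/13 0; 0 0 1]
T3·…·T1 = [5/13 -12/13 0; -7/13 -17/13 0; 0 0 1]
T4·…·T1 = [-10/13 24/13 0; -14/13 -34/13 0; 0 0 1]
det M = 4; M⁻¹ = [-17/26 -6/13 0; 7/26 -5/26 0; 0 0 1]
M⁻¹ · (-32/13, 158/13)ᵀ = (-4, -3)ᵀ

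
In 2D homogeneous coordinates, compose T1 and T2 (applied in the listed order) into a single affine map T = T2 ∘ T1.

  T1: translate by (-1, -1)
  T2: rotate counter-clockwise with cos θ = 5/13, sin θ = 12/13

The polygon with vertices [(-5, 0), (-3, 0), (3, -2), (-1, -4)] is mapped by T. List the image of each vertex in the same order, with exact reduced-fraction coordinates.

image vertices: (-18/13, -77/13), (-8/13, -53/13), (46/13, 9/13), (50/13, -49/13)

T1 translate by (-1, -1): (-5, 0) → (-6, -1); (-3, 0) → (-4, -1); (3, -2) → (2, -3); (-1, -4) → (-2, -5)
T2 rotate counter-clockwise with cos θ = 5/13, sin θ = 12/13: (-6, -1) → (-18/13, -77/13); (-4, -1) → (-8/13, -53/13); (2, -3) → (46/13, 9/13); (-2, -5) → (50/13, -49/13)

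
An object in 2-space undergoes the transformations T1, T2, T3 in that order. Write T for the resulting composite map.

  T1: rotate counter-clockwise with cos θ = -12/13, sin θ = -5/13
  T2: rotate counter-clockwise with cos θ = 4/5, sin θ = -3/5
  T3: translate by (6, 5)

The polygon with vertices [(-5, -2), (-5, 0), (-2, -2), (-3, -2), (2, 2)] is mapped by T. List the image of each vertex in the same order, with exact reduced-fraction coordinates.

image vertices: (737/65, 371/65), (141/13, 49/13), (548/65, 419/65), (47/5, 31/5), (232/65, 231/65)

T1 rotate counter-clockwise with cos θ = -12/13, sin θ = -5/13: (-5, -2) → (50/13, 49/13); (-5, 0) → (60/13, 25/13); (-2, -2) → (14/13, 34/13); (-3, -2) → (2, 3); (2, 2) → (-14/13, -34/13)
T2 rotate counter-clockwise with cos θ = 4/5, sin θ = -3/5: (50/13, 49/13) → (347/65, 46/65); (60/13, 25/13) → (63/13, -16/13); (14/13, 34/13) → (158/65, 94/65); (2, 3) → (17/5, 6/5); (-14/13, -34/13) → (-158/65, -94/65)
T3 translate by (6, 5): (347/65, 46/65) → (737/65, 371/65); (63/13, -16/13) → (141/13, 49/13); (158/65, 94/65) → (548/65, 419/65); (17/5, 6/5) → (47/5, 31/5); (-158/65, -94/65) → (232/65, 231/65)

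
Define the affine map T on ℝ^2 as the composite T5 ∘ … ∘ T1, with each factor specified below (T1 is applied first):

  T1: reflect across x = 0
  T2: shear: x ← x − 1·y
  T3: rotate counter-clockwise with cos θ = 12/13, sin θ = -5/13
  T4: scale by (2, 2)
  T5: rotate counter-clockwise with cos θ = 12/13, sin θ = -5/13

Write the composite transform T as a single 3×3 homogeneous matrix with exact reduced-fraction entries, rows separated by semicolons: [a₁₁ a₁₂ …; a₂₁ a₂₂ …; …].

T = [-238/169 2/169 0; 240/169 478/169 0; 0 0 1]

T1 = [-1 0 0; 0 1 0; 0 0 1]
T2·T1 = [-1 -1 0; 0 1 0; 0 0 1]
T3·…·T1 = [-12/13 -7/13 0; 5/13 17/13 0; 0 0 1]
T4·…·T1 = [-24/13 -14/13 0; 10/13 34/13 0; 0 0 1]
T5·…·T1 = [-238/169 2/169 0; 240/169 478/169 0; 0 0 1]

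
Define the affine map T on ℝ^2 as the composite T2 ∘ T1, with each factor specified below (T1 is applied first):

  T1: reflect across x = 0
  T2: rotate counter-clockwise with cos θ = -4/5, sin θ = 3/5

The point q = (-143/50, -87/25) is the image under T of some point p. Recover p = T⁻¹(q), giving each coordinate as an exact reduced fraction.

T1 = [-1 0 0; 0 1 0; 0 0 1]
T2·T1 = [4/5 -3/5 0; -3/5 -4/5 0; 0 0 1]
det M = -1; M⁻¹ = [4/5 -3/5 0; -3/5 -4/5 0; 0 0 1]
M⁻¹ · (-143/50, -87/25)ᵀ = (-1/5, 9/2)ᵀ

p = (-1/5, 9/2)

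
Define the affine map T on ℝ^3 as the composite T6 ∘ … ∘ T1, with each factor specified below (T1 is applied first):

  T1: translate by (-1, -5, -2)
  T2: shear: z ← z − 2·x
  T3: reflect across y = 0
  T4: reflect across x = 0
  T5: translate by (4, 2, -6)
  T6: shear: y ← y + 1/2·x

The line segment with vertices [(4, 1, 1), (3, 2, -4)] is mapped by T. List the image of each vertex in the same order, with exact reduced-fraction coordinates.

T1 translate by (-1, -5, -2): (4, 1, 1) → (3, -4, -1); (3, 2, -4) → (2, -3, -6)
T2 shear: z ← z − 2·x: (3, -4, -1) → (3, -4, -7); (2, -3, -6) → (2, -3, -10)
T3 reflect across y = 0: (3, -4, -7) → (3, 4, -7); (2, -3, -10) → (2, 3, -10)
T4 reflect across x = 0: (3, 4, -7) → (-3, 4, -7); (2, 3, -10) → (-2, 3, -10)
T5 translate by (4, 2, -6): (-3, 4, -7) → (1, 6, -13); (-2, 3, -10) → (2, 5, -16)
T6 shear: y ← y + 1/2·x: (1, 6, -13) → (1, 13/2, -13); (2, 5, -16) → (2, 6, -16)

image vertices: (1, 13/2, -13), (2, 6, -16)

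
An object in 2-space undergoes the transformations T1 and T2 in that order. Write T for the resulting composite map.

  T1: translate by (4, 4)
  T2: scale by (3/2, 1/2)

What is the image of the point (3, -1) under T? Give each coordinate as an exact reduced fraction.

T1 translate by (4, 4): (3, -1) → (7, 3)
T2 scale by (3/2, 1/2): (7, 3) → (21/2, 3/2)

T(p) = (21/2, 3/2)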